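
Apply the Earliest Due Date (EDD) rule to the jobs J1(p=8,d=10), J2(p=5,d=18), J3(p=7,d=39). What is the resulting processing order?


EDD: sort by earliest due date
  J1: d=10, p=8
  J2: d=18, p=5
  J3: d=39, p=7
Order: J1 → J2 → J3


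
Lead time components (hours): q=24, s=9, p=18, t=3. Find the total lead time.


Lead time = queue + setup + processing + transit
= 24 + 9 + 18 + 3
= 54 hours


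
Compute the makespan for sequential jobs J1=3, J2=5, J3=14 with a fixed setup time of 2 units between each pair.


Makespan = Σ processing + (n-1) × setup
= (3 + 5 + 14) + (3-1)×2
= 22 + 4
= 26 time units


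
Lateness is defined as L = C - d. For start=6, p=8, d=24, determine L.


Completion = 6 + 8 = 14
Lateness = C - d = 14 - 24
= -10


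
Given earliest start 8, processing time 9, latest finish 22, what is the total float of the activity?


EF = ES + duration = 8 + 9 = 17
LS = LF - duration = 22 - 9 = 13
Total Float = LF - EF = 22 - 17
(or LS - ES = 13 - 8)
= 5


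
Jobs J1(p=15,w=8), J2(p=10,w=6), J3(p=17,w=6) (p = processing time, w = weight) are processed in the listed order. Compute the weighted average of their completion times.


Completion times:
  J1: C=15, w×C=8×15=120
  J2: C=25, w×C=6×25=150
  J3: C=42, w×C=6×42=252
Sum w×C = 522
Sum w = 20
Weighted avg = 522/20
= 26.10


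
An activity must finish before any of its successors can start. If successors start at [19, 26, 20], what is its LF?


LF = min of all successor start times
Successors start at: [19, 26, 20]
LF = min(19, 26, 20)
= 19


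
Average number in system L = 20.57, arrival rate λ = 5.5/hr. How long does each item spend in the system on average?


Little's law: L = λW → W = L / λ
= 20.57 / 5.5
= 3.74 hours


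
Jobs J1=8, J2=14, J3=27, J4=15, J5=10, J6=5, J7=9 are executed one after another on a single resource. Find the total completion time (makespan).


Sequential makespan: sum all processing times
= 8 + 14 + 27 + 15 + 10 + 5 + 9
= 88 time units


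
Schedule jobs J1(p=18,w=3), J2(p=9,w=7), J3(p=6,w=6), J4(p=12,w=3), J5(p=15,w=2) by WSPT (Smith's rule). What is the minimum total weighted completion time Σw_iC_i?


WSPT order (by p/w): J3 → J2 → J4 → J1 → J5
  J3: C=6, w·C=6×6=36
  J2: C=15, w·C=7×15=105
  J4: C=27, w·C=3×27=81
  J1: C=45, w·C=3×45=135
  J5: C=60, w·C=2×60=120
Σ w·C = 477
= 477


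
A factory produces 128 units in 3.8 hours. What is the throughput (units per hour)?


Throughput = units / time
= 128 / 3.8
= 33.7 units/hour


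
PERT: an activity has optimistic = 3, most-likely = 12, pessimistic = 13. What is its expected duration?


te = (o + 4m + p) / 6
= (3 + 4×12 + 13) / 6
= (3 + 48 + 13) / 6
= 64 / 6
= 10.67


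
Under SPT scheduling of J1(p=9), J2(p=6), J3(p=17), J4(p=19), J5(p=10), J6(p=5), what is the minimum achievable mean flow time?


SPT order: J6 → J2 → J1 → J5 → J3 → J4
Completion times:
  J6: C=5
  J2: C=11
  J1: C=20
  J5: C=30
  J3: C=47
  J4: C=66
Sum = 179, n = 6
Mean flow = 179/6
= 29.83


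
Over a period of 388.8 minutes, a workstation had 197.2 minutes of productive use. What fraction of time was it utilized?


Utilization = busy / total × 100
= 197.2 / 388.8 × 100
= 50.7%


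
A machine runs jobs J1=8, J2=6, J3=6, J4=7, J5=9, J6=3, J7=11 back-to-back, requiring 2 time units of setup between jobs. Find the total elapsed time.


Makespan = Σ processing + (n-1) × setup
= (8 + 6 + 6 + 7 + 9 + 3 + 11) + (7-1)×2
= 50 + 12
= 62 time units


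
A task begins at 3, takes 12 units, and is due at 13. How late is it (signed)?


Completion = 3 + 12 = 15
Lateness = C - d = 15 - 13
= 2


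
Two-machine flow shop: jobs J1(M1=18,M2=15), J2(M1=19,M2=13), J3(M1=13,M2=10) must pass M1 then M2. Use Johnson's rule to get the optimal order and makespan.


Johnson's rule:
Group 1 (M1≤M2, sort by M1): []
Group 2 (M1>M2, sort desc M2): ['J1', 'J2', 'J3']
Sequence: J1 → J2 → J3
Makespan calculation:
  J1: M1 done=18, M2 done=33
  J2: M1 done=37, M2 done=50
  J3: M1 done=50, M2 done=60
= Sequence: J1 → J2 → J3, Makespan: 60


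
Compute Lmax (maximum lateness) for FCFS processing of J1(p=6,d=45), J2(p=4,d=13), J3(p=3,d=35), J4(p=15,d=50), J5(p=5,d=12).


Lateness per job (L = C - d):
  J1: C=6, d=45, L=-39
  J2: C=10, d=13, L=-3
  J3: C=13, d=35, L=-22
  J4: C=28, d=50, L=-22
  J5: C=33, d=12, L=21
Lmax = max(-39, -3, -22, -22, 21)
= 21


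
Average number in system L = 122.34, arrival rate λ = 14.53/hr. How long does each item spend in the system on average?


Little's law: L = λW → W = L / λ
= 122.34 / 14.53
= 8.42 hours


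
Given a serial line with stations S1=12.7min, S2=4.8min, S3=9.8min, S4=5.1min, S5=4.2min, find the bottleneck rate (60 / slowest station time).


Bottleneck = longest station time
Station times: [12.7, 4.8, 9.8, 5.1, 4.2]
Max = 12.7 min
Rate = 60 / 12.7
= 4.72 units/hour (bottleneck: 12.7min)


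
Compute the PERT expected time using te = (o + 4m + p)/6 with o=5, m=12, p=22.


te = (o + 4m + p) / 6
= (5 + 4×12 + 22) / 6
= (5 + 48 + 22) / 6
= 75 / 6
= 12.50


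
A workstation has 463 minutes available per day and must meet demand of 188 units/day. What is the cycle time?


Cycle time = available time / demand
= 463 / 188
= 2.46 min/unit


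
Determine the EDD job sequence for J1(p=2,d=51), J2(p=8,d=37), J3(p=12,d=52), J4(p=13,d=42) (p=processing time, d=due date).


EDD: sort by earliest due date
  J2: d=37, p=8
  J4: d=42, p=13
  J1: d=51, p=2
  J3: d=52, p=12
Order: J2 → J4 → J1 → J3


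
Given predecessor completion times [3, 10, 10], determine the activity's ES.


ES = max of all predecessor completion times
Predecessors: [3, 10, 10]
ES = max(3, 10, 10)
= 10


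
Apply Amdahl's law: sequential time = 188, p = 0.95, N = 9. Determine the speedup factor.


Amdahl's law: T_p = T × ((1-p) + p/N)
= 188 × ((1-0.95) + 0.95/9)
= 188 × (0.05 + 0.1056)
= 188 × 0.1556
= 29.24
Speedup = 188/29.24
= 6.43×


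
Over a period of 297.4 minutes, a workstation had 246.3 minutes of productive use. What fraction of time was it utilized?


Utilization = busy / total × 100
= 246.3 / 297.4 × 100
= 82.8%


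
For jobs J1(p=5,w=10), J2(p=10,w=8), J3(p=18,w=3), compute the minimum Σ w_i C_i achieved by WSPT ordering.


WSPT order (by p/w): J1 → J2 → J3
  J1: C=5, w·C=10×5=50
  J2: C=15, w·C=8×15=120
  J3: C=33, w·C=3×33=99
Σ w·C = 269
= 269


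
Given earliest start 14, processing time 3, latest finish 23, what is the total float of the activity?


EF = ES + duration = 14 + 3 = 17
LS = LF - duration = 23 - 3 = 20
Total Float = LF - EF = 23 - 17
(or LS - ES = 20 - 14)
= 6


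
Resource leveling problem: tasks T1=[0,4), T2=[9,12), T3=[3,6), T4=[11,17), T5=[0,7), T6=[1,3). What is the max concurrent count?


Check each time point for overlaps:
  t=1: 3 tasks active (T1, T5, T6)
Max concurrent = 3


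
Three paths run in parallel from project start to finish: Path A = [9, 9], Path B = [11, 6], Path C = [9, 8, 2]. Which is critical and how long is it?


Path A: 9 + 9 = 18
Path B: 11 + 6 = 17
Path C: 9 + 8 + 2 = 19
Critical path = longest = max(18, 17, 19)
= 19 (Path C)


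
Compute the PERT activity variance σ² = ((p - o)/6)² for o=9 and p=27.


σ² = ((p - o) / 6)² = (p - o)² / 36
= (27 - 9)² / 36
= 18² / 36
= 324 / 36
= 9.0000


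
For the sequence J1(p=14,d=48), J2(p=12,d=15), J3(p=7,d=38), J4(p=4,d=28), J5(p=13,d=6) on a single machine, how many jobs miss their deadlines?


Completion vs due date:
  J1: C=14, d=48 → on time
  J2: C=26, d=15 → TARDY
  J3: C=33, d=38 → on time
  J4: C=37, d=28 → TARDY
  J5: C=50, d=6 → TARDY
Tardy jobs: J2, J4, J5
Count = 3


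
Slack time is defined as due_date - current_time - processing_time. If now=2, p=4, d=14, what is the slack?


Slack = due - current_time - processing
= 14 - 2 - 4
= 8


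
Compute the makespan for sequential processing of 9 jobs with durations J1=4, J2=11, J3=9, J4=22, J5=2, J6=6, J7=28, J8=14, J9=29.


Sequential makespan: sum all processing times
= 4 + 11 + 9 + 22 + 2 + 6 + 28 + 14 + 29
= 125 time units


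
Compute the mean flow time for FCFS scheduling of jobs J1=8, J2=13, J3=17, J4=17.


Completion times:
  J1: completes at 8
  J2: completes at 21
  J3: completes at 38
  J4: completes at 55
Sum = 122
Average = 122/4
= 30.50


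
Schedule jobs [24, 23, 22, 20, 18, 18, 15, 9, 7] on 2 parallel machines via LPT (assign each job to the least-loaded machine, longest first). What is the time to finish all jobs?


Jobs (LPT sorted): [24, 23, 22, 20, 18, 18, 15, 9, 7]
Machines: 2
  J=24 → Machine 1 (load: 0+24=24)
  J=23 → Machine 2 (load: 0+23=23)
  J=22 → Machine 2 (load: 23+22=45)
  J=20 → Machine 1 (load: 24+20=44)
  J=18 → Machine 1 (load: 44+18=62)
  J=18 → Machine 2 (load: 45+18=63)
  J=15 → Machine 1 (load: 62+15=77)
  J=9 → Machine 2 (load: 63+9=72)
  J=7 → Machine 2 (load: 72+7=79)
Machine loads: [77, 79]
Makespan = max = 79 time units


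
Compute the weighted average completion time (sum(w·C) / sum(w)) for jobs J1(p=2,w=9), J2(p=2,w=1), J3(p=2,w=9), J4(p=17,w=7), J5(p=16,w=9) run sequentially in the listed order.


Completion times:
  J1: C=2, w×C=9×2=18
  J2: C=4, w×C=1×4=4
  J3: C=6, w×C=9×6=54
  J4: C=23, w×C=7×23=161
  J5: C=39, w×C=9×39=351
Sum w×C = 588
Sum w = 35
Weighted avg = 588/35
= 16.80


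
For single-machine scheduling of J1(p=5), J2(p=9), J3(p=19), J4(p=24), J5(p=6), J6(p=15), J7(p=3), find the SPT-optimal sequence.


SPT: sort by shortest processing time
  J7: p=3
  J1: p=5
  J5: p=6
  J2: p=9
  J6: p=15
  J3: p=19
  J4: p=24
Order: J7 → J1 → J5 → J2 → J6 → J3 → J4


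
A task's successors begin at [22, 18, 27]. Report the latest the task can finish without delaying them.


LF = min of all successor start times
Successors start at: [22, 18, 27]
LF = min(22, 18, 27)
= 18


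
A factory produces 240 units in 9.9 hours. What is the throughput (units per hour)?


Throughput = units / time
= 240 / 9.9
= 24.2 units/hour


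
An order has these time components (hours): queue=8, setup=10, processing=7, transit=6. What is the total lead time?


Lead time = queue + setup + processing + transit
= 8 + 10 + 7 + 6
= 31 hours


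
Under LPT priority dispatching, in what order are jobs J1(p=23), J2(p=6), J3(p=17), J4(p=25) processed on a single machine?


LPT: sort by longest processing time first
  J4: p=25
  J1: p=23
  J3: p=17
  J2: p=6
Order: J4 → J1 → J3 → J2


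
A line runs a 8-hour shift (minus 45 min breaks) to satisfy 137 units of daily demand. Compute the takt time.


Available = 8×60 - 45 = 435 min
Takt time = 435 / 137
= 3.18 min/unit


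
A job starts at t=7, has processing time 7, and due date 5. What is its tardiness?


Completion = start + processing = 7 + 7 = 14
Tardiness = max(0, C - d) = max(0, 14 - 5)
= max(0, 9)
= 9


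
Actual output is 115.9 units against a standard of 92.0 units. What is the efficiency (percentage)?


Efficiency = (actual / standard) × 100
= (115.9 / 92.0) × 100
= 126.0%


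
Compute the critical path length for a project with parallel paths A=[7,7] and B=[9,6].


Path A: 7 + 7 = 14
Path B: 9 + 6 = 15
Critical path = longest = max(14, 15)
= 15 (Path B)


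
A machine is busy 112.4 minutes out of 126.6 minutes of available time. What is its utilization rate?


Utilization = busy / total × 100
= 112.4 / 126.6 × 100
= 88.8%


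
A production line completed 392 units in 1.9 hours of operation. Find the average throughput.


Throughput = units / time
= 392 / 1.9
= 206.3 units/hour


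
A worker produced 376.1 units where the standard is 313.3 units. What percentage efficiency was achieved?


Efficiency = (actual / standard) × 100
= (376.1 / 313.3) × 100
= 120.0%


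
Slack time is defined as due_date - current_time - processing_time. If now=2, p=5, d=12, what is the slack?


Slack = due - current_time - processing
= 12 - 2 - 5
= 5


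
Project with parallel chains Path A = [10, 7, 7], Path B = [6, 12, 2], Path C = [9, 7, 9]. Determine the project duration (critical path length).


Path A: 10 + 7 + 7 = 24
Path B: 6 + 12 + 2 = 20
Path C: 9 + 7 + 9 = 25
Critical path = longest = max(24, 20, 25)
= 25 (Path C)


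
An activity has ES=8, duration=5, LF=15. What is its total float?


EF = ES + duration = 8 + 5 = 13
LS = LF - duration = 15 - 5 = 10
Total Float = LF - EF = 15 - 13
(or LS - ES = 10 - 8)
= 2


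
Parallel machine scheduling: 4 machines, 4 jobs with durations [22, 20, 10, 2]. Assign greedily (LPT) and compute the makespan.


Jobs (LPT sorted): [22, 20, 10, 2]
Machines: 4
  J=22 → Machine 1 (load: 0+22=22)
  J=20 → Machine 2 (load: 0+20=20)
  J=10 → Machine 3 (load: 0+10=10)
  J=2 → Machine 4 (load: 0+2=2)
Machine loads: [22, 20, 10, 2]
Makespan = max = 22 time units


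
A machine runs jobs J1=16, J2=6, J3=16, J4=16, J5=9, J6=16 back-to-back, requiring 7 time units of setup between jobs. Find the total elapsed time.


Makespan = Σ processing + (n-1) × setup
= (16 + 6 + 16 + 16 + 9 + 16) + (6-1)×7
= 79 + 35
= 114 time units


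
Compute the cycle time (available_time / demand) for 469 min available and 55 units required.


Cycle time = available time / demand
= 469 / 55
= 8.53 min/unit


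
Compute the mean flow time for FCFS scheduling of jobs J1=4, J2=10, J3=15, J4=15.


Completion times:
  J1: completes at 4
  J2: completes at 14
  J3: completes at 29
  J4: completes at 44
Sum = 91
Average = 91/4
= 22.75


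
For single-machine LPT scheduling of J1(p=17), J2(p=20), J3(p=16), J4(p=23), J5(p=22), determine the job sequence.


LPT: sort by longest processing time first
  J4: p=23
  J5: p=22
  J2: p=20
  J1: p=17
  J3: p=16
Order: J4 → J5 → J2 → J1 → J3


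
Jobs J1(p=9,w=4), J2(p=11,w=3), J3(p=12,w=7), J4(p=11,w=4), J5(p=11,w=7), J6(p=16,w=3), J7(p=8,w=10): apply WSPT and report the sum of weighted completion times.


WSPT order (by p/w): J7 → J5 → J3 → J1 → J4 → J2 → J6
  J7: C=8, w·C=10×8=80
  J5: C=19, w·C=7×19=133
  J3: C=31, w·C=7×31=217
  J1: C=40, w·C=4×40=160
  J4: C=51, w·C=4×51=204
  J2: C=62, w·C=3×62=186
  J6: C=78, w·C=3×78=234
Σ w·C = 1214
= 1214


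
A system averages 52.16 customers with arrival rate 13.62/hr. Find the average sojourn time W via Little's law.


Little's law: L = λW → W = L / λ
= 52.16 / 13.62
= 3.83 hours


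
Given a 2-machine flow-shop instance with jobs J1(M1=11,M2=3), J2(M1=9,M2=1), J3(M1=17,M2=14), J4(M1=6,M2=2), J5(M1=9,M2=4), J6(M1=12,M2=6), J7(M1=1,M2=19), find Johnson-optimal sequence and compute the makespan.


Johnson's rule:
Group 1 (M1≤M2, sort by M1): ['J7']
Group 2 (M1>M2, sort desc M2): ['J3', 'J6', 'J5', 'J1', 'J4', 'J2']
Sequence: J7 → J3 → J6 → J5 → J1 → J4 → J2
Makespan calculation:
  J7: M1 done=1, M2 done=20
  J3: M1 done=18, M2 done=34
  J6: M1 done=30, M2 done=40
  J5: M1 done=39, M2 done=44
  J1: M1 done=50, M2 done=53
  J4: M1 done=56, M2 done=58
  J2: M1 done=65, M2 done=66
= Sequence: J7 → J3 → J6 → J5 → J1 → J4 → J2, Makespan: 66


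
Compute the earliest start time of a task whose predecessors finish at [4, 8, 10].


ES = max of all predecessor completion times
Predecessors: [4, 8, 10]
ES = max(4, 8, 10)
= 10


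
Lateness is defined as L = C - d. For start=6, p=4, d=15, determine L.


Completion = 6 + 4 = 10
Lateness = C - d = 10 - 15
= -5


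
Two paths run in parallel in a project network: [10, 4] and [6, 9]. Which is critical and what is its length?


Path A: 10 + 4 = 14
Path B: 6 + 9 = 15
Critical path = longest = max(14, 15)
= 15 (Path B)


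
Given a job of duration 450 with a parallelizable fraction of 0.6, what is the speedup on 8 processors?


Amdahl's law: T_p = T × ((1-p) + p/N)
= 450 × ((1-0.6) + 0.6/8)
= 450 × (0.40 + 0.0750)
= 450 × 0.4750
= 213.75
Speedup = 450/213.75
= 2.11×


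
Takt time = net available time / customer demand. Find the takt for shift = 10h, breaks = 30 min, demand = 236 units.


Available = 10×60 - 30 = 570 min
Takt time = 570 / 236
= 2.42 min/unit


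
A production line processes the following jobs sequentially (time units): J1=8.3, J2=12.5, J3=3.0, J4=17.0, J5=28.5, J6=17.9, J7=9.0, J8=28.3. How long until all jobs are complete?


Sequential makespan: sum all processing times
= 8.3 + 12.5 + 3.0 + 17.0 + 28.5 + 17.9 + 9.0 + 28.3
= 124.5 time units


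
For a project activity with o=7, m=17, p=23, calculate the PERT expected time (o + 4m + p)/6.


te = (o + 4m + p) / 6
= (7 + 4×17 + 23) / 6
= (7 + 68 + 23) / 6
= 98 / 6
= 16.33


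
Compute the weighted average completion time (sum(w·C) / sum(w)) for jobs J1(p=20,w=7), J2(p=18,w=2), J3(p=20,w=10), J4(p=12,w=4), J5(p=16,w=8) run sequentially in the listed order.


Completion times:
  J1: C=20, w×C=7×20=140
  J2: C=38, w×C=2×38=76
  J3: C=58, w×C=10×58=580
  J4: C=70, w×C=4×70=280
  J5: C=86, w×C=8×86=688
Sum w×C = 1764
Sum w = 31
Weighted avg = 1764/31
= 56.90


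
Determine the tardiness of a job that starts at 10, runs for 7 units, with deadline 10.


Completion = start + processing = 10 + 7 = 17
Tardiness = max(0, C - d) = max(0, 17 - 10)
= max(0, 7)
= 7


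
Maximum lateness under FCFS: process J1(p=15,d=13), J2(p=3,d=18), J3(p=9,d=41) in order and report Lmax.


Lateness per job (L = C - d):
  J1: C=15, d=13, L=2
  J2: C=18, d=18, L=0
  J3: C=27, d=41, L=-14
Lmax = max(2, 0, -14)
= 2


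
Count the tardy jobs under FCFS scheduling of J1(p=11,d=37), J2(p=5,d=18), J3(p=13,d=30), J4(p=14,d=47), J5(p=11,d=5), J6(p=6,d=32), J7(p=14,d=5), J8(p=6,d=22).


Completion vs due date:
  J1: C=11, d=37 → on time
  J2: C=16, d=18 → on time
  J3: C=29, d=30 → on time
  J4: C=43, d=47 → on time
  J5: C=54, d=5 → TARDY
  J6: C=60, d=32 → TARDY
  J7: C=74, d=5 → TARDY
  J8: C=80, d=22 → TARDY
Tardy jobs: J5, J6, J7, J8
Count = 4


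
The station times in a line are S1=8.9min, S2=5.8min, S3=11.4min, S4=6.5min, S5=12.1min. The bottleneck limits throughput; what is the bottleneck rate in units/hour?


Bottleneck = longest station time
Station times: [8.9, 5.8, 11.4, 6.5, 12.1]
Max = 12.1 min
Rate = 60 / 12.1
= 4.96 units/hour (bottleneck: 12.1min)


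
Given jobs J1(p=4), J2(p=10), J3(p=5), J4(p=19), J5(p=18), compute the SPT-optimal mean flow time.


SPT order: J1 → J3 → J2 → J5 → J4
Completion times:
  J1: C=4
  J3: C=9
  J2: C=19
  J5: C=37
  J4: C=56
Sum = 125, n = 5
Mean flow = 125/5
= 25.00


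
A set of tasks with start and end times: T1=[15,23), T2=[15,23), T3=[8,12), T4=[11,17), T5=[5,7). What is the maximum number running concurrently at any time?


Check each time point for overlaps:
  t=15: 3 tasks active (T1, T2, T4)
Max concurrent = 3


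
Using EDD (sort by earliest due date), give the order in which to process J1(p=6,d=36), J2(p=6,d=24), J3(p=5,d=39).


EDD: sort by earliest due date
  J2: d=24, p=6
  J1: d=36, p=6
  J3: d=39, p=5
Order: J2 → J1 → J3


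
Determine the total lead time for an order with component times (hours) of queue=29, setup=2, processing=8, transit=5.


Lead time = queue + setup + processing + transit
= 29 + 2 + 8 + 5
= 44 hours


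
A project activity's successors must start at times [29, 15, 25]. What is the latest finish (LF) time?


LF = min of all successor start times
Successors start at: [29, 15, 25]
LF = min(29, 15, 25)
= 15


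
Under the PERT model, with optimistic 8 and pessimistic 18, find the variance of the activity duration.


σ² = ((p - o) / 6)² = (p - o)² / 36
= (18 - 8)² / 36
= 10² / 36
= 100 / 36
= 2.7778


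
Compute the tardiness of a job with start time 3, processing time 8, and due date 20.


Completion = start + processing = 3 + 8 = 11
Tardiness = max(0, C - d) = max(0, 11 - 20)
= max(0, -9)
= 0


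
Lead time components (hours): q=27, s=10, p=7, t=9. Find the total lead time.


Lead time = queue + setup + processing + transit
= 27 + 10 + 7 + 9
= 53 hours


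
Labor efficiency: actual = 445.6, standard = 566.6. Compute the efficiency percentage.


Efficiency = (actual / standard) × 100
= (445.6 / 566.6) × 100
= 78.6%


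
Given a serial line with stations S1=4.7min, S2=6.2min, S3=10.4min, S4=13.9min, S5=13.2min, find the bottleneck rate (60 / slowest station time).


Bottleneck = longest station time
Station times: [4.7, 6.2, 10.4, 13.9, 13.2]
Max = 13.9 min
Rate = 60 / 13.9
= 4.32 units/hour (bottleneck: 13.9min)


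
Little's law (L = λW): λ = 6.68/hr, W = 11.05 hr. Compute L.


Little's law: L = λ × W
= 6.68 × 11.05
= 73.81


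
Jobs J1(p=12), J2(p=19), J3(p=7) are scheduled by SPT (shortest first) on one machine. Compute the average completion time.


SPT order: J3 → J1 → J2
Completion times:
  J3: C=7
  J1: C=19
  J2: C=38
Sum = 64, n = 3
Mean flow = 64/3
= 21.33


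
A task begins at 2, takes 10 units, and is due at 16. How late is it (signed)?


Completion = 2 + 10 = 12
Lateness = C - d = 12 - 16
= -4


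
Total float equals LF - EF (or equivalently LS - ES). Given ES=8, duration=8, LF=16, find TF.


EF = ES + duration = 8 + 8 = 16
LS = LF - duration = 16 - 8 = 8
Total Float = LF - EF = 16 - 16
(or LS - ES = 8 - 8)
= 0


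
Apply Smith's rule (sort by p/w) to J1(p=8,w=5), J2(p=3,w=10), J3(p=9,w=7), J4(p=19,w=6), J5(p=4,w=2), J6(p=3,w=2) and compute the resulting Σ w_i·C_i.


WSPT order (by p/w): J2 → J3 → J6 → J1 → J5 → J4
  J2: C=3, w·C=10×3=30
  J3: C=12, w·C=7×12=84
  J6: C=15, w·C=2×15=30
  J1: C=23, w·C=5×23=115
  J5: C=27, w·C=2×27=54
  J4: C=46, w·C=6×46=276
Σ w·C = 589
= 589


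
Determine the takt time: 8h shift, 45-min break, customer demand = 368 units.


Available = 8×60 - 45 = 435 min
Takt time = 435 / 368
= 1.18 min/unit


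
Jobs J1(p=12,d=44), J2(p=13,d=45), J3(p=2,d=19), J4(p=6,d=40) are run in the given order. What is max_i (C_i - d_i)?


Lateness per job (L = C - d):
  J1: C=12, d=44, L=-32
  J2: C=25, d=45, L=-20
  J3: C=27, d=19, L=8
  J4: C=33, d=40, L=-7
Lmax = max(-32, -20, 8, -7)
= 8


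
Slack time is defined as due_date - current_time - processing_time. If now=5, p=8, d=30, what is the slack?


Slack = due - current_time - processing
= 30 - 5 - 8
= 17


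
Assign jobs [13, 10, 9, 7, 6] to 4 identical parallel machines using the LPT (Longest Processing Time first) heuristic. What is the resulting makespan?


Jobs (LPT sorted): [13, 10, 9, 7, 6]
Machines: 4
  J=13 → Machine 1 (load: 0+13=13)
  J=10 → Machine 2 (load: 0+10=10)
  J=9 → Machine 3 (load: 0+9=9)
  J=7 → Machine 4 (load: 0+7=7)
  J=6 → Machine 4 (load: 7+6=13)
Machine loads: [13, 10, 9, 13]
Makespan = max = 13 time units


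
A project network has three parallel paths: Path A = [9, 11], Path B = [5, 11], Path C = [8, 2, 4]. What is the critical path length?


Path A: 9 + 11 = 20
Path B: 5 + 11 = 16
Path C: 8 + 2 + 4 = 14
Critical path = longest = max(20, 16, 14)
= 20 (Path A)


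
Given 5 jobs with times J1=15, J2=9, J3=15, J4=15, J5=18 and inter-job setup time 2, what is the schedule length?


Makespan = Σ processing + (n-1) × setup
= (15 + 9 + 15 + 15 + 18) + (5-1)×2
= 72 + 8
= 80 time units


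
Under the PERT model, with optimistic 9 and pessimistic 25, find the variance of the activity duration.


σ² = ((p - o) / 6)² = (p - o)² / 36
= (25 - 9)² / 36
= 16² / 36
= 256 / 36
= 7.1111


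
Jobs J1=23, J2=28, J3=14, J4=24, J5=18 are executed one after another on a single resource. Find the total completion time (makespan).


Sequential makespan: sum all processing times
= 23 + 28 + 14 + 24 + 18
= 107 time units


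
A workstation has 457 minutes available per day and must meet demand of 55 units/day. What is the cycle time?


Cycle time = available time / demand
= 457 / 55
= 8.31 min/unit


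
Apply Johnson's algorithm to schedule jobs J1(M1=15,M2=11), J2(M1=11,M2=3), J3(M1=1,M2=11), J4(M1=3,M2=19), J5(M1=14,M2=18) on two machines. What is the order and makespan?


Johnson's rule:
Group 1 (M1≤M2, sort by M1): ['J3', 'J4', 'J5']
Group 2 (M1>M2, sort desc M2): ['J1', 'J2']
Sequence: J3 → J4 → J5 → J1 → J2
Makespan calculation:
  J3: M1 done=1, M2 done=12
  J4: M1 done=4, M2 done=31
  J5: M1 done=18, M2 done=49
  J1: M1 done=33, M2 done=60
  J2: M1 done=44, M2 done=63
= Sequence: J3 → J4 → J5 → J1 → J2, Makespan: 63


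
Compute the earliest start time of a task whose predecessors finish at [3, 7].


ES = max of all predecessor completion times
Predecessors: [3, 7]
ES = max(3, 7)
= 7


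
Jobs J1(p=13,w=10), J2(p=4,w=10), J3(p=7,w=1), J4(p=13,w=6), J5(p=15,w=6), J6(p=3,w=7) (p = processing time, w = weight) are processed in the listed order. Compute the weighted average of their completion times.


Completion times:
  J1: C=13, w×C=10×13=130
  J2: C=17, w×C=10×17=170
  J3: C=24, w×C=1×24=24
  J4: C=37, w×C=6×37=222
  J5: C=52, w×C=6×52=312
  J6: C=55, w×C=7×55=385
Sum w×C = 1243
Sum w = 40
Weighted avg = 1243/40
= 31.07


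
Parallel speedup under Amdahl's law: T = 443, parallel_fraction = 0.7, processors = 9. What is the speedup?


Amdahl's law: T_p = T × ((1-p) + p/N)
= 443 × ((1-0.7) + 0.7/9)
= 443 × (0.30 + 0.0778)
= 443 × 0.3778
= 167.36
Speedup = 443/167.36
= 2.65×


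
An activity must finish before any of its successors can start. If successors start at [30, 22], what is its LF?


LF = min of all successor start times
Successors start at: [30, 22]
LF = min(30, 22)
= 22


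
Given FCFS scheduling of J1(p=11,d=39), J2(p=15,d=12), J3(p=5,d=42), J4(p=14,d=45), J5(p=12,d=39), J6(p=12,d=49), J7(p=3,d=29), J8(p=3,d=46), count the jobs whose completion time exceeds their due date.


Completion vs due date:
  J1: C=11, d=39 → on time
  J2: C=26, d=12 → TARDY
  J3: C=31, d=42 → on time
  J4: C=45, d=45 → on time
  J5: C=57, d=39 → TARDY
  J6: C=69, d=49 → TARDY
  J7: C=72, d=29 → TARDY
  J8: C=75, d=46 → TARDY
Tardy jobs: J2, J5, J6, J7, J8
Count = 5


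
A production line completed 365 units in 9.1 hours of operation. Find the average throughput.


Throughput = units / time
= 365 / 9.1
= 40.1 units/hour


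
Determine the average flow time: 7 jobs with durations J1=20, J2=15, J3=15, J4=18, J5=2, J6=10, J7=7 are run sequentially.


Completion times:
  J1: completes at 20
  J2: completes at 35
  J3: completes at 50
  J4: completes at 68
  J5: completes at 70
  J6: completes at 80
  J7: completes at 87
Sum = 410
Average = 410/7
= 58.57


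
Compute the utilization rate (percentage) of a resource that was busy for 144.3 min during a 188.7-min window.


Utilization = busy / total × 100
= 144.3 / 188.7 × 100
= 76.5%


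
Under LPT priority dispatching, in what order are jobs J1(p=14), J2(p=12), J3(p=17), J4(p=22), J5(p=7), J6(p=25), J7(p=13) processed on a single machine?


LPT: sort by longest processing time first
  J6: p=25
  J4: p=22
  J3: p=17
  J1: p=14
  J7: p=13
  J2: p=12
  J5: p=7
Order: J6 → J4 → J3 → J1 → J7 → J2 → J5


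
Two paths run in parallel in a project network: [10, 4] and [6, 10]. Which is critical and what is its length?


Path A: 10 + 4 = 14
Path B: 6 + 10 = 16
Critical path = longest = max(14, 16)
= 16 (Path B)


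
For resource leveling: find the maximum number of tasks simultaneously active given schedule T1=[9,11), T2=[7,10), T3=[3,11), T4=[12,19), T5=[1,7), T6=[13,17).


Check each time point for overlaps:
  t=9: 3 tasks active (T1, T2, T3)
Max concurrent = 3


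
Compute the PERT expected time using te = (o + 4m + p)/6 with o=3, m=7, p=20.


te = (o + 4m + p) / 6
= (3 + 4×7 + 20) / 6
= (3 + 28 + 20) / 6
= 51 / 6
= 8.50


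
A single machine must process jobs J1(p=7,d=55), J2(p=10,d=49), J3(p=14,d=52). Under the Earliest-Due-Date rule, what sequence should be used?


EDD: sort by earliest due date
  J2: d=49, p=10
  J3: d=52, p=14
  J1: d=55, p=7
Order: J2 → J3 → J1


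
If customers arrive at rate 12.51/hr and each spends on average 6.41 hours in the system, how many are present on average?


Little's law: L = λ × W
= 12.51 × 6.41
= 80.19


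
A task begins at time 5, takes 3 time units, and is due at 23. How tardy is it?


Completion = start + processing = 5 + 3 = 8
Tardiness = max(0, C - d) = max(0, 8 - 23)
= max(0, -15)
= 0


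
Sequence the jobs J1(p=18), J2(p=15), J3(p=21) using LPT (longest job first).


LPT: sort by longest processing time first
  J3: p=21
  J1: p=18
  J2: p=15
Order: J3 → J1 → J2


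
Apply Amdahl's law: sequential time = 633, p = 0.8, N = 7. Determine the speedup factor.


Amdahl's law: T_p = T × ((1-p) + p/N)
= 633 × ((1-0.8) + 0.8/7)
= 633 × (0.20 + 0.1143)
= 633 × 0.3143
= 198.94
Speedup = 633/198.94
= 3.18×


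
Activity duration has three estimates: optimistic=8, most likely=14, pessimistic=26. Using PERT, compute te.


te = (o + 4m + p) / 6
= (8 + 4×14 + 26) / 6
= (8 + 56 + 26) / 6
= 90 / 6
= 15.00


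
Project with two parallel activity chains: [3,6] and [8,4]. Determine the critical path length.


Path A: 3 + 6 = 9
Path B: 8 + 4 = 12
Critical path = longest = max(9, 12)
= 12 (Path B)


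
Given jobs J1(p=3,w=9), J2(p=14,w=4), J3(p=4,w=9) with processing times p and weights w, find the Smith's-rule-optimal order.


WSPT (Smith's rule): sort by p/w ascending
  J1: p/w = 3/9 = 0.333
  J3: p/w = 4/9 = 0.444
  J2: p/w = 14/4 = 3.500
Order: J1 → J3 → J2


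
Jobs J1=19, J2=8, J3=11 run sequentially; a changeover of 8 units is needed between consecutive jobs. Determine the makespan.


Makespan = Σ processing + (n-1) × setup
= (19 + 8 + 11) + (3-1)×8
= 38 + 16
= 54 time units


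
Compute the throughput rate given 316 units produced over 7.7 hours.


Throughput = units / time
= 316 / 7.7
= 41.0 units/hour


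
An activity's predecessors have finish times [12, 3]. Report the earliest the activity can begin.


ES = max of all predecessor completion times
Predecessors: [12, 3]
ES = max(12, 3)
= 12


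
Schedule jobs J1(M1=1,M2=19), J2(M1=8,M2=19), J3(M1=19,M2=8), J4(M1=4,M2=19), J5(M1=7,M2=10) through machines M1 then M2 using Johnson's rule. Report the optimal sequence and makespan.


Johnson's rule:
Group 1 (M1≤M2, sort by M1): ['J1', 'J4', 'J5', 'J2']
Group 2 (M1>M2, sort desc M2): ['J3']
Sequence: J1 → J4 → J5 → J2 → J3
Makespan calculation:
  J1: M1 done=1, M2 done=20
  J4: M1 done=5, M2 done=39
  J5: M1 done=12, M2 done=49
  J2: M1 done=20, M2 done=68
  J3: M1 done=39, M2 done=76
= Sequence: J1 → J4 → J5 → J2 → J3, Makespan: 76


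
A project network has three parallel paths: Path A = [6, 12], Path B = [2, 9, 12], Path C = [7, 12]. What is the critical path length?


Path A: 6 + 12 = 18
Path B: 2 + 9 + 12 = 23
Path C: 7 + 12 = 19
Critical path = longest = max(18, 23, 19)
= 23 (Path B)


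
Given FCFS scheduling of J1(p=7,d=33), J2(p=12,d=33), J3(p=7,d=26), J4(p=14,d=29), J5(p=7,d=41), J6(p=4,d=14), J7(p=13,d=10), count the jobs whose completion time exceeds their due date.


Completion vs due date:
  J1: C=7, d=33 → on time
  J2: C=19, d=33 → on time
  J3: C=26, d=26 → on time
  J4: C=40, d=29 → TARDY
  J5: C=47, d=41 → TARDY
  J6: C=51, d=14 → TARDY
  J7: C=64, d=10 → TARDY
Tardy jobs: J4, J5, J6, J7
Count = 4


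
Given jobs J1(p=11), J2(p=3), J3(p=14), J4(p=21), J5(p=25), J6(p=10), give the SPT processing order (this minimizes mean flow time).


SPT: sort by shortest processing time
  J2: p=3
  J6: p=10
  J1: p=11
  J3: p=14
  J4: p=21
  J5: p=25
Order: J2 → J6 → J1 → J3 → J4 → J5


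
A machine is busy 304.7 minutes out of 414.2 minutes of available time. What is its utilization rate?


Utilization = busy / total × 100
= 304.7 / 414.2 × 100
= 73.6%


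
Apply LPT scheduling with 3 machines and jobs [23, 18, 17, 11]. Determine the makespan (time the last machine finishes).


Jobs (LPT sorted): [23, 18, 17, 11]
Machines: 3
  J=23 → Machine 1 (load: 0+23=23)
  J=18 → Machine 2 (load: 0+18=18)
  J=17 → Machine 3 (load: 0+17=17)
  J=11 → Machine 3 (load: 17+11=28)
Machine loads: [23, 18, 28]
Makespan = max = 28 time units


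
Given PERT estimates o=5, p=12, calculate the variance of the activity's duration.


σ² = ((p - o) / 6)² = (p - o)² / 36
= (12 - 5)² / 36
= 7² / 36
= 49 / 36
= 1.3611


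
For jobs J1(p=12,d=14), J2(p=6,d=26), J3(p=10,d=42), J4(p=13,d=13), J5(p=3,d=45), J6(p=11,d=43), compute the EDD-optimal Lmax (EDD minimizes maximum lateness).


EDD order: J4 → J1 → J2 → J3 → J6 → J5
Completion and lateness:
  J4: C=13, d=13, L=13-13=0
  J1: C=25, d=14, L=25-14=11
  J2: C=31, d=26, L=31-26=5
  J3: C=41, d=42, L=41-42=-1
  J6: C=52, d=43, L=52-43=9
  J5: C=55, d=45, L=55-45=10
Lmax = max(0, 11, 5, -1, 9, 10)
= 11


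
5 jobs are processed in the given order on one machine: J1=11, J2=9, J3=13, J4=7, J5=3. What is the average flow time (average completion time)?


Completion times:
  J1: completes at 11
  J2: completes at 20
  J3: completes at 33
  J4: completes at 40
  J5: completes at 43
Sum = 147
Average = 147/5
= 29.40


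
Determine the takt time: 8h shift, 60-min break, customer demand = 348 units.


Available = 8×60 - 60 = 420 min
Takt time = 420 / 348
= 1.21 min/unit


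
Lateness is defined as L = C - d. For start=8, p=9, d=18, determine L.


Completion = 8 + 9 = 17
Lateness = C - d = 17 - 18
= -1


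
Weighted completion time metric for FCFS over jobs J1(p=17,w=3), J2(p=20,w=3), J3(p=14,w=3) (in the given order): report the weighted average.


Completion times:
  J1: C=17, w×C=3×17=51
  J2: C=37, w×C=3×37=111
  J3: C=51, w×C=3×51=153
Sum w×C = 315
Sum w = 9
Weighted avg = 315/9
= 35.00


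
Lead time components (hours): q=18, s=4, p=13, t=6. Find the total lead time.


Lead time = queue + setup + processing + transit
= 18 + 4 + 13 + 6
= 41 hours


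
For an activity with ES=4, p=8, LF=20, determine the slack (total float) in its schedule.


EF = ES + duration = 4 + 8 = 12
LS = LF - duration = 20 - 8 = 12
Total Float = LF - EF = 20 - 12
(or LS - ES = 12 - 4)
= 8


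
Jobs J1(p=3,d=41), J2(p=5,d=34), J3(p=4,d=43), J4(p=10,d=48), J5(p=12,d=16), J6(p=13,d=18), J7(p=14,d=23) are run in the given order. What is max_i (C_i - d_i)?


Lateness per job (L = C - d):
  J1: C=3, d=41, L=-38
  J2: C=8, d=34, L=-26
  J3: C=12, d=43, L=-31
  J4: C=22, d=48, L=-26
  J5: C=34, d=16, L=18
  J6: C=47, d=18, L=29
  J7: C=61, d=23, L=38
Lmax = max(-38, -26, -31, -26, 18, 29, 38)
= 38


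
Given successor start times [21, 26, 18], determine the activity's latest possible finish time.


LF = min of all successor start times
Successors start at: [21, 26, 18]
LF = min(21, 26, 18)
= 18


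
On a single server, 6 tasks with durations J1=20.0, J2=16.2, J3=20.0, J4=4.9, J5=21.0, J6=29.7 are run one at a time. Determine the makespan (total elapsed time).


Sequential makespan: sum all processing times
= 20.0 + 16.2 + 20.0 + 4.9 + 21.0 + 29.7
= 111.8 time units


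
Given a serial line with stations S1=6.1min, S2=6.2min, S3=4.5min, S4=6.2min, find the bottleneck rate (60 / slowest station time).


Bottleneck = longest station time
Station times: [6.1, 6.2, 4.5, 6.2]
Max = 6.2 min
Rate = 60 / 6.2
= 9.68 units/hour (bottleneck: 6.2min)


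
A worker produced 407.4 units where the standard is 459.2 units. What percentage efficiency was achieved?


Efficiency = (actual / standard) × 100
= (407.4 / 459.2) × 100
= 88.7%


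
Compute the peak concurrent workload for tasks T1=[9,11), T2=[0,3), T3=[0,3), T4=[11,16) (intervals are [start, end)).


Check each time point for overlaps:
  t=0: 2 tasks active (T2, T3)
Max concurrent = 2


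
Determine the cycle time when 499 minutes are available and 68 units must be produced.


Cycle time = available time / demand
= 499 / 68
= 7.34 min/unit


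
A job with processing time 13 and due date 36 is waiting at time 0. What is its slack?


Slack = due - current_time - processing
= 36 - 0 - 13
= 23


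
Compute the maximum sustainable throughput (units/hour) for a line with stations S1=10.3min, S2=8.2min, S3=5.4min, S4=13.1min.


Bottleneck = longest station time
Station times: [10.3, 8.2, 5.4, 13.1]
Max = 13.1 min
Rate = 60 / 13.1
= 4.58 units/hour (bottleneck: 13.1min)


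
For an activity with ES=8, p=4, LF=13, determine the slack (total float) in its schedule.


EF = ES + duration = 8 + 4 = 12
LS = LF - duration = 13 - 4 = 9
Total Float = LF - EF = 13 - 12
(or LS - ES = 9 - 8)
= 1


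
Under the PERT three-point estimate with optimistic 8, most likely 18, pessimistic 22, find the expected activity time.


te = (o + 4m + p) / 6
= (8 + 4×18 + 22) / 6
= (8 + 72 + 22) / 6
= 102 / 6
= 17.00


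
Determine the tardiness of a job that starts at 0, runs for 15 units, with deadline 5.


Completion = start + processing = 0 + 15 = 15
Tardiness = max(0, C - d) = max(0, 15 - 5)
= max(0, 10)
= 10


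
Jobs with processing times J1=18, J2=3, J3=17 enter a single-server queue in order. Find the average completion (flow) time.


Completion times:
  J1: completes at 18
  J2: completes at 21
  J3: completes at 38
Sum = 77
Average = 77/3
= 25.67


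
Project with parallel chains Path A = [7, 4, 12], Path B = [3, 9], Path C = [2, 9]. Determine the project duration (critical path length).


Path A: 7 + 4 + 12 = 23
Path B: 3 + 9 = 12
Path C: 2 + 9 = 11
Critical path = longest = max(23, 12, 11)
= 23 (Path A)


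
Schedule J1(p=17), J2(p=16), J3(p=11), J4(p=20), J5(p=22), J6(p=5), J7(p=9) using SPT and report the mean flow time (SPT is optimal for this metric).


SPT order: J6 → J7 → J3 → J2 → J1 → J4 → J5
Completion times:
  J6: C=5
  J7: C=14
  J3: C=25
  J2: C=41
  J1: C=58
  J4: C=78
  J5: C=100
Sum = 321, n = 7
Mean flow = 321/7
= 45.86


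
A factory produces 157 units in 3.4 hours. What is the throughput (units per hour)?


Throughput = units / time
= 157 / 3.4
= 46.2 units/hour


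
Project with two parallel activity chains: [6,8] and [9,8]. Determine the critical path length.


Path A: 6 + 8 = 14
Path B: 9 + 8 = 17
Critical path = longest = max(14, 17)
= 17 (Path B)


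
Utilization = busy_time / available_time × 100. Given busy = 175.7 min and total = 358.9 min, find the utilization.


Utilization = busy / total × 100
= 175.7 / 358.9 × 100
= 49.0%


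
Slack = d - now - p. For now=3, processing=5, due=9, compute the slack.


Slack = due - current_time - processing
= 9 - 3 - 5
= 1


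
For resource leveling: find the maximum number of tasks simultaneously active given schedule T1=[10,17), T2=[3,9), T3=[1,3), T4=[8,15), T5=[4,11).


Check each time point for overlaps:
  t=8: 3 tasks active (T2, T4, T5)
Max concurrent = 3


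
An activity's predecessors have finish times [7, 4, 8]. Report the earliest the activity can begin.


ES = max of all predecessor completion times
Predecessors: [7, 4, 8]
ES = max(7, 4, 8)
= 8


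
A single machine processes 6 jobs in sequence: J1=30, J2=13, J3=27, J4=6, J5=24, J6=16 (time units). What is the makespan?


Sequential makespan: sum all processing times
= 30 + 13 + 27 + 6 + 24 + 16
= 116 time units


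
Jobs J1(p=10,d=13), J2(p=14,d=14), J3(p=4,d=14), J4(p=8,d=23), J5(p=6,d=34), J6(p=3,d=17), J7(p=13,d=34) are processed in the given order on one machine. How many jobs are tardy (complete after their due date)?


Completion vs due date:
  J1: C=10, d=13 → on time
  J2: C=24, d=14 → TARDY
  J3: C=28, d=14 → TARDY
  J4: C=36, d=23 → TARDY
  J5: C=42, d=34 → TARDY
  J6: C=45, d=17 → TARDY
  J7: C=58, d=34 → TARDY
Tardy jobs: J2, J3, J4, J5, J6, J7
Count = 6
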